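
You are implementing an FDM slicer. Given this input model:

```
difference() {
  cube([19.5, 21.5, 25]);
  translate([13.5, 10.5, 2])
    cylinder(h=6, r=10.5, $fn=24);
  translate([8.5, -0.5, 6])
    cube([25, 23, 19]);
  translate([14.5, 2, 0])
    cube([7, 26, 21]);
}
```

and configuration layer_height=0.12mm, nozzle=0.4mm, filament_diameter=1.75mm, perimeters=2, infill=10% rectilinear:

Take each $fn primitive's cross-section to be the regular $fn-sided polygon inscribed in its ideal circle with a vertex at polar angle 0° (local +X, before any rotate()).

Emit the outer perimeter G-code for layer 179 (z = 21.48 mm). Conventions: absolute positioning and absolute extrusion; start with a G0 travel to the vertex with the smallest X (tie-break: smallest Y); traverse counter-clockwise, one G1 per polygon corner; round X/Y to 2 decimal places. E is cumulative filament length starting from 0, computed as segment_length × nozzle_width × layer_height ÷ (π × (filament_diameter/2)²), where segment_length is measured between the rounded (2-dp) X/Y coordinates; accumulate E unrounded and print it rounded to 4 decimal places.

G0 X0.00 Y0.00 Z21.48
G1 X8.50 Y0.00 E0.1696
G1 X8.50 Y21.50 E0.5987
G1 X0.00 Y21.50 E0.7683
G1 X0.00 Y0.00 E1.1974

At z = 21.48 mm: the cube is present — its section is the full 19.5×21.5 rectangle; the cylinder at (13.5, 10.5) is not intersected at this z (z outside [2, 8]); the 25×23 cube at (8.5, -0.5) contributes its full rectangle; the cube at (14.5, 2) does not reach this height (z outside [0, 21]); Taking the first minus the rest: starting from the 19.5×21.5 cube, the 25×23 cube at (8.5, -0.5) partially overlaps it — only the 236.50 mm² overlap (of its 575.00 mm²) is removed, clipping the outline — 1 connected region. The outline is a single polygon with 4 vertices. Extrusion per mm of travel: 0.4 × 0.12 / (π × 0.875²) = 0.019956. Accumulating E over each segment gives final E = 1.1974.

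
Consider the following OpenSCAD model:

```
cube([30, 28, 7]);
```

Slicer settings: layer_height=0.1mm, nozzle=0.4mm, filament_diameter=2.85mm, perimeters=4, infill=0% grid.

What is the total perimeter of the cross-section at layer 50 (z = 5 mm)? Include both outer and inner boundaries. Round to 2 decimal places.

At z = 5 mm: the 30×28 cube contributes its full rectangle (perimeter 116.00 mm). Overall, the cross-section is a single solid region. Total boundary length (outer) = 116.00 mm.

116.00 mm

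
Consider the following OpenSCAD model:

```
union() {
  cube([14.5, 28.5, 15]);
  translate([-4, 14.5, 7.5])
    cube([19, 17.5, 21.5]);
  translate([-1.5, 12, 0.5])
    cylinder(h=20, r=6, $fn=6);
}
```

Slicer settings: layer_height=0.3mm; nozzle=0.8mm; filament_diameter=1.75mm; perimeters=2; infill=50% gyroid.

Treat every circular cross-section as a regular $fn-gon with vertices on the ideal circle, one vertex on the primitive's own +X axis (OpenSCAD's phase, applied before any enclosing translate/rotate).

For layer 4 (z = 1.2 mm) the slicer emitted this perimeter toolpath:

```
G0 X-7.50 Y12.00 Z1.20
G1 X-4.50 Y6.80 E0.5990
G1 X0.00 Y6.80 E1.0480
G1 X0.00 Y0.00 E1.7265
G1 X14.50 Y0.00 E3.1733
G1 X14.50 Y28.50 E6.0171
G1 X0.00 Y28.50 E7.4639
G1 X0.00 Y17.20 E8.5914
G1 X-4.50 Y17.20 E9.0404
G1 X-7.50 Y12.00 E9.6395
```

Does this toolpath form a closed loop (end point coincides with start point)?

yes

Start point (G0): (-7.50, 12.00). End point (last G1): the path returns to the start — closed.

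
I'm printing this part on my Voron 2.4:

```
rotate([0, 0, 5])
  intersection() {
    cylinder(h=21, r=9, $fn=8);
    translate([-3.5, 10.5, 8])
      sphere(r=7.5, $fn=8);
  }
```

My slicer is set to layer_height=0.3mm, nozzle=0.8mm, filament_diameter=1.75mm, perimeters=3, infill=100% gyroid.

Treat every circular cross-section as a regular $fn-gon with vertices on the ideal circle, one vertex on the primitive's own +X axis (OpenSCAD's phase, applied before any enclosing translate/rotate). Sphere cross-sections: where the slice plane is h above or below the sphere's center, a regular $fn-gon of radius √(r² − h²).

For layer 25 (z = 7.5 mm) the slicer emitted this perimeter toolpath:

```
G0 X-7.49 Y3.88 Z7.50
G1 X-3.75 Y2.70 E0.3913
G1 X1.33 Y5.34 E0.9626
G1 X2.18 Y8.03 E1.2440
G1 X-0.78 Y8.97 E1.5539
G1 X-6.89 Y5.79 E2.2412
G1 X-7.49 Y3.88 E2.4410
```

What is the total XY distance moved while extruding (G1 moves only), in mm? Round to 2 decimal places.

24.46 mm

Sum the Euclidean lengths of each G1 segment: total = 24.46 mm.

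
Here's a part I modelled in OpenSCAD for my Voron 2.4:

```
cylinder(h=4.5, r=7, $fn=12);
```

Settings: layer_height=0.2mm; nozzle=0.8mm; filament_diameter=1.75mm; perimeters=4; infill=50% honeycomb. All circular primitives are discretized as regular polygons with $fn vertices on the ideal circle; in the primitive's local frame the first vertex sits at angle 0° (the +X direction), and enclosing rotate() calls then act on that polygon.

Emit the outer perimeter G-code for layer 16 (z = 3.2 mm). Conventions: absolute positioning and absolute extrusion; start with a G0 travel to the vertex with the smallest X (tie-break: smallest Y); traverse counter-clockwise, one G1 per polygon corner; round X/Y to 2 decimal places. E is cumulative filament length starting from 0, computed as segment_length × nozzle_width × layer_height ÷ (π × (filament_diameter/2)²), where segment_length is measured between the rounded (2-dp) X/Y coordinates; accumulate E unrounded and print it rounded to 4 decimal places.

G0 X-7.00 Y0.00 Z3.20
G1 X-6.06 Y-3.50 E0.2411
G1 X-3.50 Y-6.06 E0.4819
G1 X0.00 Y-7.00 E0.7230
G1 X3.50 Y-6.06 E0.9640
G1 X6.06 Y-3.50 E1.2049
G1 X7.00 Y0.00 E1.4459
G1 X6.06 Y3.50 E1.6870
G1 X3.50 Y6.06 E1.9278
G1 X0.00 Y7.00 E2.1689
G1 X-3.50 Y6.06 E2.4100
G1 X-6.06 Y3.50 E2.6508
G1 X-7.00 Y0.00 E2.8919

At z = 3.2 mm: the cylinder: section is a regular 12-gon, circumradius r=7. The outline is a single polygon with 12 vertices. Extrusion per mm of travel: 0.8 × 0.2 / (π × 0.875²) = 0.066520. Accumulating E over each segment gives final E = 2.8919.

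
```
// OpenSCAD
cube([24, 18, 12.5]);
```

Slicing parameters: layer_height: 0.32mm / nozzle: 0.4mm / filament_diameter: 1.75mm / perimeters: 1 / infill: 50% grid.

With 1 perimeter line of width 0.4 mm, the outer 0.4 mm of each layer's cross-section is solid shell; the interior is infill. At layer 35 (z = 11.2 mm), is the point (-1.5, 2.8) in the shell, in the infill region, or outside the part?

At z = 11.2 mm: the cube is present — its section is the full 24×18 rectangle. Overall, the cross-section is a single solid region. The nearest boundary edge runs (0.00, 18.00)→(0.00, 0.00); distance from the point to it = 1.50 mm. The point is not inside any of the regions above, so it lies outside the cross-section (1.50 mm from the nearest boundary).

outside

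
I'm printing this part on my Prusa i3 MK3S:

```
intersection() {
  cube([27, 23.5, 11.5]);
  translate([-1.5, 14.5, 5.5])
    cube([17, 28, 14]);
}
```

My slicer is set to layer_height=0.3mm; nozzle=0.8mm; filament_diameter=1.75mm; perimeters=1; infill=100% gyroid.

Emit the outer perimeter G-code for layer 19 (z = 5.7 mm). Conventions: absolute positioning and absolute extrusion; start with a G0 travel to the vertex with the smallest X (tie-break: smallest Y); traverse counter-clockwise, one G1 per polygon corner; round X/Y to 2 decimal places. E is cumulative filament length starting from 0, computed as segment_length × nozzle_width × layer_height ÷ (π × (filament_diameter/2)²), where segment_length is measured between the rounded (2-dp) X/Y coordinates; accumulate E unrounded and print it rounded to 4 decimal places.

G0 X0.00 Y14.50 Z5.70
G1 X15.50 Y14.50 E1.5466
G1 X15.50 Y23.50 E2.4446
G1 X0.00 Y23.50 E3.9912
G1 X0.00 Y14.50 E4.8892

At z = 5.7 mm: the cube (footprint 27×23.5) is included at this height; the 17×28 cube at (-1.5, 14.5) contributes its full rectangle; Keeping only the common overlap: the 17×28 cube at (-1.5, 14.5) partially overlaps the 27×23.5 cube; clipping to the common part keeps 139.50 mm² — 1 connected region. The outline is a single polygon with 4 vertices. Extrusion per mm of travel: 0.8 × 0.3 / (π × 0.875²) = 0.099780. Accumulating E over each segment gives final E = 4.8892.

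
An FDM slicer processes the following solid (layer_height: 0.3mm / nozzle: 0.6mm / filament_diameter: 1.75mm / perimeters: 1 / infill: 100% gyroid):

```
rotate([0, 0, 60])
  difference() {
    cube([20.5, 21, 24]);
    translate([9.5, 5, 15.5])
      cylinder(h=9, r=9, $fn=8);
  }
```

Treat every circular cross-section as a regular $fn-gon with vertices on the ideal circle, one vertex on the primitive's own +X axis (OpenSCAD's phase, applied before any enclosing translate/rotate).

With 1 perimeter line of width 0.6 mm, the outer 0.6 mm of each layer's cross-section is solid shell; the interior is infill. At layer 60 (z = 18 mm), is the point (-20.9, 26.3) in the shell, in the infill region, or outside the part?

At z = 18 mm: the cube (footprint 20.5×21) is included at this height; the r=9 cylinder at (9.5, 5) gives a regular 8-gon of circumradius 9 (constant along its height); Taking the first minus the rest: starting from the 20.5×21 cube, the r=9 cylinder at (9.5, 5) partially overlaps it — only the 194.20 mm² overlap (of its 229.10 mm²) is removed, clipping the outline — 1 connected region; (rotated 60° about Z; rotation is an isometry so areas/perimeters/island counts are preserved). Overall, the cross-section is a single solid region. Undo the 60° rotation: the query point maps to (12.326, 31.250) in the un-rotated model frame. The nearest boundary edge runs (0.00, 21.00)→(20.50, 21.00); distance from the point to it = 10.25 mm. The point is not inside any of the regions above, so it lies outside the cross-section (10.25 mm from the nearest boundary).

outside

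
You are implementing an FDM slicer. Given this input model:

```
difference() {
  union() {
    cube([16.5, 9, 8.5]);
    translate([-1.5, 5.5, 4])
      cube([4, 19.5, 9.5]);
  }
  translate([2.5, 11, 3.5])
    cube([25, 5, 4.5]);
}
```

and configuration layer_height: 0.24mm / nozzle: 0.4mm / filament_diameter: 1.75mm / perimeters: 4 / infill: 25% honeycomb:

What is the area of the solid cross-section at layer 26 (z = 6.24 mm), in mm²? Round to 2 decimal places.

217.75 mm²

At z = 6.24 mm: the cube (footprint 16.5×9) is included at this height (area 148.50 mm²); the cube at (-1.5, 5.5) (footprint 4×19.5) is included at this height (area 78.00 mm²); Taking the union: the regions partially overlap — summed areas 226.50 mm² minus the doubly-counted overlap 8.75 mm² gives 217.75 mm² — area = 217.75 mm²; the cube at (2.5, 11) (footprint 25×5) is included at this height (area 125.00 mm²); After the difference (first − rest): starting from the result so far (217.75 mm²), the 25×5 cube at (2.5, 11) misses the remaining region (no effect) — area = 217.75 mm². Overall, the cross-section is a single solid region. Net area = 217.75 mm².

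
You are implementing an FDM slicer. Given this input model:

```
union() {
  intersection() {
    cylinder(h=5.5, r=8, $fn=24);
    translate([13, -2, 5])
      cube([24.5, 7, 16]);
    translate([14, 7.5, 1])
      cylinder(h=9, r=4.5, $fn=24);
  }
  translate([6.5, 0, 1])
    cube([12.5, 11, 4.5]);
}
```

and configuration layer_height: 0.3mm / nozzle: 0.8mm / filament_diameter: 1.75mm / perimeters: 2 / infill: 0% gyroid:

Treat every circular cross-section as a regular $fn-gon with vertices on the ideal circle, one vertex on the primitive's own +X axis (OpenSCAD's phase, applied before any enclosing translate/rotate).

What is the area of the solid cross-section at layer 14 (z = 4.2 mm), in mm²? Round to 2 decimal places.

137.50 mm²

At z = 4.2 mm: the r=8 cylinder gives a regular 24-gon of circumradius 8 (constant along its height) (area = (24/2)·8.000²·sin(360°/24) = 198.77 mm²); the cube at (13, -2) is absent (z outside [5, 21]); the r=4.5 cylinder at (14, 7.5) gives a regular 24-gon of circumradius 4.5 (constant along its height) (area = (24/2)·4.500²·sin(360°/24) = 62.89 mm²); Keeping only the common overlap: at least one operand is absent at this height, so nothing remains; the cube at (6.5, 0) (footprint 12.5×11) is included at this height (area 137.50 mm²); Taking the union: only the 12.5×11 cube at (6.5, 0) is present, so the union is just that shape — area = 137.50 mm². Overall, the cross-section is a single solid region. Net area = 137.50 mm².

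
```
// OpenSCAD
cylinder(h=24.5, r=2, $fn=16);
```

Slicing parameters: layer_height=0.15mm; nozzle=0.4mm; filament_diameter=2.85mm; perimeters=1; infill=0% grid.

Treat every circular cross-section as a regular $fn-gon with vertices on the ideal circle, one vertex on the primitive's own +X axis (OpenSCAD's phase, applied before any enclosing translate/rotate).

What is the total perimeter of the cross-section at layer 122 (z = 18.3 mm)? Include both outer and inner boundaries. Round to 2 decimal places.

At z = 18.3 mm: the r=2 cylinder contributes a regular 16-gon of circumradius 2 (perimeter = 2·16·2.000·sin(180°/16) = 12.49 mm). Overall, the cross-section is a single solid region. Total boundary length (outer) = 12.49 mm.

12.49 mm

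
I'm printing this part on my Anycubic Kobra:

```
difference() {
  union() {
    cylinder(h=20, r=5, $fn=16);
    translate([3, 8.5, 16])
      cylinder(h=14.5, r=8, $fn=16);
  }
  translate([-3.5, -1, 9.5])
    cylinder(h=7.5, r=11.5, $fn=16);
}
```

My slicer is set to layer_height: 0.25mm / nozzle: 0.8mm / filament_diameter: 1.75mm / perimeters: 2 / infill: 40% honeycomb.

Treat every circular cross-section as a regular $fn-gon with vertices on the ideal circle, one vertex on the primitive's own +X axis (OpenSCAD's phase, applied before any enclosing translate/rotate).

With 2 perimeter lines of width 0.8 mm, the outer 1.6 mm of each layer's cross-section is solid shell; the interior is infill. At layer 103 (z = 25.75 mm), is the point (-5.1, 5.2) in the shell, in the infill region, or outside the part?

At z = 25.75 mm: the cylinder does not reach this height (z outside [0, 20]); the cylinder at (3, 8.5): section is a regular 16-gon, circumradius r=8; Merging all regions: only the r=8 cylinder at (3, 8.5) is present, so the union is just that shape — 1 connected region; the cylinder at (-3.5, -1) is absent (z outside [9.5, 17]); Taking the first minus the rest: none of the subtracted shapes is present at this height, so the result so far is unchanged — 1 connected region. Overall, the cross-section is a single solid region. The nearest boundary edge runs (-5.00, 8.50)→(-4.39, 5.44); distance from the point to it = 0.75 mm. The point is not inside any of the regions above, so it lies outside the cross-section (0.75 mm from the nearest boundary).

outside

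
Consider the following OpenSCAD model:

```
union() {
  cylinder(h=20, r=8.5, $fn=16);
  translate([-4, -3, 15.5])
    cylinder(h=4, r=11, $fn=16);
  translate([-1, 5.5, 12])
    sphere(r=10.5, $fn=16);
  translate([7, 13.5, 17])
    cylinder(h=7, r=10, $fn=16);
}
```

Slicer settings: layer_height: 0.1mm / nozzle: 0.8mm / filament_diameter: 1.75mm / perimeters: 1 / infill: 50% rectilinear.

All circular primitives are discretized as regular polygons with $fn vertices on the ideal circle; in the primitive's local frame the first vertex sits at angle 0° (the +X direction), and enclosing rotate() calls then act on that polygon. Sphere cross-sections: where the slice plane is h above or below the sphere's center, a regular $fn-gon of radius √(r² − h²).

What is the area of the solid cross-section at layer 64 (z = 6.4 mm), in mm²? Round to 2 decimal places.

325.85 mm²

At z = 6.4 mm: the r=8.5 cylinder gives a regular 16-gon of circumradius 8.5 (constant along its height) (area = (16/2)·8.500²·sin(360°/16) = 221.19 mm²); the cylinder at (-4, -3) does not reach this height (z outside [15.5, 19.5]); the r=10.5 sphere at (-1, 5.5) slices to a regular 16-gon of circumradius 8.882 (√(r²−h²) with h=5.6 from center) (area = (16/2)·8.882²·sin(360°/16) = 241.52 mm²); the cylinder at (7, 13.5) is not intersected at this z (z outside [17, 24]); Combining (union): the regions partially overlap — summed areas 462.71 mm² minus the doubly-counted overlap 136.86 mm² gives 325.85 mm² — area = 325.85 mm². Overall, the cross-section is a single solid region. Net area = 325.85 mm².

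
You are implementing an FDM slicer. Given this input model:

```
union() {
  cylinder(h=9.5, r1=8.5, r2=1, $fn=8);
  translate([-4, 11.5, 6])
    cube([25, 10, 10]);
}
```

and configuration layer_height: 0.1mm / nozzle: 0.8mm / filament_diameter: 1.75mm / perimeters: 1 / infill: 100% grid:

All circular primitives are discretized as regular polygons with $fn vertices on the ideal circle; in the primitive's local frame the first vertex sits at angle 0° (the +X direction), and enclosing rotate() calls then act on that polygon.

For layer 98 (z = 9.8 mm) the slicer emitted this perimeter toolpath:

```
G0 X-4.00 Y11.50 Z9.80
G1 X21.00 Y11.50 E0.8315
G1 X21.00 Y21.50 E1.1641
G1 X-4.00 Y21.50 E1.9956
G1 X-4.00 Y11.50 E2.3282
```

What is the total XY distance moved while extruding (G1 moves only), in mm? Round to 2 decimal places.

Sum the Euclidean lengths of each G1 segment: total = 70.00 mm.

70.00 mm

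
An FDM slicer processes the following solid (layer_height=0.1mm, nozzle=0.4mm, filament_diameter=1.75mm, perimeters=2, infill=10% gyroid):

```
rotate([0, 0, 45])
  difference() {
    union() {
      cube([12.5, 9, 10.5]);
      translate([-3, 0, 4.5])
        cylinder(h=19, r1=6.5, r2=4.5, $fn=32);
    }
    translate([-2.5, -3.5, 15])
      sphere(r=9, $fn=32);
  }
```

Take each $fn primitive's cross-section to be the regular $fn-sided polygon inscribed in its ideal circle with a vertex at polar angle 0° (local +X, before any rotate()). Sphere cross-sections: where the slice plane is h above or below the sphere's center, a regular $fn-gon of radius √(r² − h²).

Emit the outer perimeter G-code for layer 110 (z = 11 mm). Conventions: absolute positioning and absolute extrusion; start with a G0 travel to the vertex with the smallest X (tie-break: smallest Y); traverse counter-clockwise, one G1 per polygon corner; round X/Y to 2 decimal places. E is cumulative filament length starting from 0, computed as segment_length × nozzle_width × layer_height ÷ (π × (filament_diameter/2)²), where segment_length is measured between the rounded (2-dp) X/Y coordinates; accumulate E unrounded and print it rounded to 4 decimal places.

At z = 11 mm: the cube does not reach this height (z outside [0, 10.5]); the cone at (-3, 0) contributes a regular 32-gon of circumradius 5.816 (interpolated between r1=6.5 and r2=4.5 at t=0.342); Merging all regions: only the cone at (-3, 0) is present, so the union is just that shape — 1 connected region; the r=9 sphere at (-2.5, -3.5) contributes a regular 32-gon of circumradius √(9²−4²) = 8.062; Taking the first minus the rest: starting from that combined region, the r=9 sphere at (-2.5, -3.5) partially overlaps it — only the 95.39 mm² overlap (of its 202.89 mm²) is removed, clipping the outline — 1 connected region; (whole slice rotated 45° about Z — lengths, areas and connectivity unchanged). The outline is a single polygon with 20 vertices. Extrusion per mm of travel: 0.4 × 0.1 / (π × 0.875²) = 0.016630. Accumulating E over each segment gives final E = 0.4005.

G0 X-7.94 Y-2.12 Z11.00
G1 X-7.83 Y-3.26 E0.0190
G1 X-7.49 Y-4.35 E0.0380
G1 X-7.31 Y-4.69 E0.0444
G1 X-7.36 Y-4.24 E0.0520
G1 X-7.20 Y-2.67 E0.0782
G1 X-6.74 Y-1.16 E0.1045
G1 X-6.00 Y0.24 E0.1308
G1 X-4.99 Y1.46 E0.1571
G1 X-3.77 Y2.46 E0.1834
G1 X-2.38 Y3.21 E0.2096
G1 X-1.10 Y3.59 E0.2318
G1 X-2.12 Y3.69 E0.2489
G1 X-3.26 Y3.58 E0.2679
G1 X-4.35 Y3.25 E0.2869
G1 X-5.35 Y2.71 E0.3058
G1 X-6.23 Y1.99 E0.3247
G1 X-6.96 Y1.11 E0.3437
G1 X-7.49 Y0.10 E0.3627
G1 X-7.83 Y-0.99 E0.3816
G1 X-7.94 Y-2.12 E0.4005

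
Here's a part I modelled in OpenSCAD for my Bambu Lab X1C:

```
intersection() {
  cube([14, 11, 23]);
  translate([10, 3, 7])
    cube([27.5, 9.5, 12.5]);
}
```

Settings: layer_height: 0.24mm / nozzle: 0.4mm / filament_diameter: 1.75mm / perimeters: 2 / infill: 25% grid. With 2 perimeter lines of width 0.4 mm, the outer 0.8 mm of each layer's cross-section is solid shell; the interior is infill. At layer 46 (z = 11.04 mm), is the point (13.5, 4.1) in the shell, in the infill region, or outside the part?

At z = 11.04 mm: the cube (footprint 14×11) is included at this height; the 27.5×9.5 cube at (10, 3) contributes its full rectangle; After intersecting: the 27.5×9.5 cube at (10, 3) partially overlaps the 14×11 cube; clipping to the common part keeps 32.00 mm² — 1 connected region. Overall, the cross-section is a single solid region. The nearest boundary edge runs (14.00, 11.00)→(14.00, 3.00); distance from the point to it = 0.50 mm. The point is inside the cross-section, 0.50 mm from the nearest boundary — within the 0.8 mm shell band (2 × 0.4).

shell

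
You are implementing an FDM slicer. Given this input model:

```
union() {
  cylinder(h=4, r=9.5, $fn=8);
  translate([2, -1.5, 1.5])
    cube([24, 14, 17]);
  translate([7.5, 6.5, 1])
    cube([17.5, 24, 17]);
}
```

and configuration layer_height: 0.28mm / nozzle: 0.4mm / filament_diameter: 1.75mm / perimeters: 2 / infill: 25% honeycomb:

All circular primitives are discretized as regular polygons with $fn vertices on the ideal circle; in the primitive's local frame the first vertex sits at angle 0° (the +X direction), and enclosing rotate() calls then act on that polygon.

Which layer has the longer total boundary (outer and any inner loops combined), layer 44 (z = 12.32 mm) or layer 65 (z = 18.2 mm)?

layer 44 (z = 12.32 mm)

Layer 44 (z = 12.32): the cylinder is absent (z outside [0, 4]); the cube at (2, -1.5) (footprint 24×14) is included at this height (perimeter 76.00 mm); the 17.5×24 cube at (7.5, 6.5) contributes its full rectangle (perimeter 83.00 mm); Combining (union): the regions partially overlap (shared area 105.00 mm²), so the edge portions inside another operand are dropped and the merged outline is re-measured after clipping — boundary = 112.00 mm. So its perimeter = 112.00 mm. Layer 65 (z = 18.2): the cylinder is not intersected at this z (z outside [0, 4]); the 24×14 cube at (2, -1.5) contributes its full rectangle (perimeter 76.00 mm); the cube at (7.5, 6.5) is absent (z outside [1, 18]); Taking the union: only the 24×14 cube at (2, -1.5) is present, so the union is just that shape — boundary = 76.00 mm. So its perimeter = 76.00 mm. Layer 44 is larger (112.00 vs 76.00 mm).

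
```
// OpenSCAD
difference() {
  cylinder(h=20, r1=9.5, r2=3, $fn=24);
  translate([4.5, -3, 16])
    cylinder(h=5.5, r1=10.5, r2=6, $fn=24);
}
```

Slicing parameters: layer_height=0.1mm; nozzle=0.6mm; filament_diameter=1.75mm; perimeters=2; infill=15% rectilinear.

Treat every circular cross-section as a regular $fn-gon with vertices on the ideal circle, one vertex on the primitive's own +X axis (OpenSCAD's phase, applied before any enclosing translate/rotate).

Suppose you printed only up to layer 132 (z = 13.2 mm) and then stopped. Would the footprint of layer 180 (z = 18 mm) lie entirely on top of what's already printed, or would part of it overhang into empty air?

entirely on top

Compare the two slices. At z = 13.2: the cone: at t=0.660 of its height the radius interpolates to r₁+(r₂−r₁)t = 5.210, giving a regular 24-gon of that circumradius (area = (24/2)·5.210²·sin(360°/24) = 84.30 mm²); the cone at (4.5, -3) is not intersected at this z (z outside [16, 21.5]); After the difference (first − rest): none of the subtracted shapes is present at this height, so the cone is unchanged — area = 84.30 mm². At z = 18: the cone: at t=0.900 of its height the radius interpolates to r₁+(r₂−r₁)t = 3.650, giving a regular 24-gon of that circumradius (area = (24/2)·3.650²·sin(360°/24) = 41.38 mm²); the cone at (4.5, -3) contributes a regular 24-gon of circumradius 8.864 (interpolated between r1=10.5 and r2=6 at t=0.364) (area = (24/2)·8.864²·sin(360°/24) = 244.01 mm²); After the difference (first − rest): starting from the cone (41.38 mm²), the cone at (4.5, -3) partially overlaps it — only the 40.89 mm² overlap (of its 244.01 mm²) is removed, clipping the outline — area = 0.49 mm². Checking containment: the cross-section at z = 18 is a subset of the cross-section at z = 13.2.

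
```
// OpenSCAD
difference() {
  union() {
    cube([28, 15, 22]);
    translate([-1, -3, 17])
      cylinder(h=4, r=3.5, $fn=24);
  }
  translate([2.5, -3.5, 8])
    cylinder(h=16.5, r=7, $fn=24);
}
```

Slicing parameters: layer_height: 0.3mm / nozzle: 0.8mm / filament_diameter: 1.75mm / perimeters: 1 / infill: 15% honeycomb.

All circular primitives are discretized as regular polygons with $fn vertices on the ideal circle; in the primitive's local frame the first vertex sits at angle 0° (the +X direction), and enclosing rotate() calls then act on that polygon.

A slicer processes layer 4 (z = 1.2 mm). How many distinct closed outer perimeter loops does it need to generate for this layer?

1

At z = 1.2 mm: the cube is present — its section is the full 28×15 rectangle; the cylinder at (-1, -3) is absent (z outside [17, 21]); Merging all regions: only the 28×15 cube is present, so the union is just that shape — 1 connected region; the cylinder at (2.5, -3.5) does not reach this height (z outside [8, 24.5]); Subtracting the remaining from the first: none of the subtracted shapes is present at this height, so that combined region is unchanged — 1 connected region. The result has 1 disconnected region.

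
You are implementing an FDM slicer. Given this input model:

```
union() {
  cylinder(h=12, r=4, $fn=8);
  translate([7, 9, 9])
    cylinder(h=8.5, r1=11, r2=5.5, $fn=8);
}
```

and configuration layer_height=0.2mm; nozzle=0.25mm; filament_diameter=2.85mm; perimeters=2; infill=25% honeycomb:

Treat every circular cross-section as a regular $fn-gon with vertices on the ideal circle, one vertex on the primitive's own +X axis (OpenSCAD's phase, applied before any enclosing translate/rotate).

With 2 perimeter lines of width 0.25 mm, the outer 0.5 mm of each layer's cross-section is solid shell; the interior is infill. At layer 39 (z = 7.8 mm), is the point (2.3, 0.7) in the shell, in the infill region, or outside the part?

At z = 7.8 mm: the r=4 cylinder gives a regular 8-gon of circumradius 4 (constant along its height); the cone at (7, 9) is not intersected at this z (z outside [9, 17.5]); Taking the union: only the r=4 cylinder is present, so the union is just that shape — 1 connected region. Overall, the cross-section is a single solid region. The nearest boundary edge runs (4.00, 0.00)→(2.83, 2.83); distance from the point to it = 1.30 mm. The point is inside the cross-section and 1.30 mm from the nearest boundary — more than the 0.5 mm shell width (2 × 0.25), so it's in the infill interior.

infill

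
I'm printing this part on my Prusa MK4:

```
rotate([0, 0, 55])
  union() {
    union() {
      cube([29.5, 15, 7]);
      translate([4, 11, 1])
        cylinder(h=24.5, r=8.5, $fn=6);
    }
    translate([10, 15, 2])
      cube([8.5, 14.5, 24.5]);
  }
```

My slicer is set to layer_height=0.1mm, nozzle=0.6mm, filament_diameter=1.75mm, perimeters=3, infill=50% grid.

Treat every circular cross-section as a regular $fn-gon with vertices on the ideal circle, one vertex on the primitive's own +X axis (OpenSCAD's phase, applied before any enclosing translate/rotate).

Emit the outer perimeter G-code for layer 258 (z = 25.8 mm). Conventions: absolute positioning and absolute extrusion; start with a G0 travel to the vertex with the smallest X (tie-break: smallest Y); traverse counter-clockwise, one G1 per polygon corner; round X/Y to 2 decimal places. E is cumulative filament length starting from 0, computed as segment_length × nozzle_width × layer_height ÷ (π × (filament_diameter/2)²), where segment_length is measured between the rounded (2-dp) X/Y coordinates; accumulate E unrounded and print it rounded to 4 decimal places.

At z = 25.8 mm: the cube is not intersected at this z (z outside [0, 7]); the cylinder at (4, 11) does not reach this height (z outside [1, 25.5]); Combining (union): nothing is present at this height; the cube at (10, 15) (footprint 8.5×14.5) is included at this height; Combining (union): only the 8.5×14.5 cube at (10, 15) is present, so the union is just that shape — 1 connected region; (whole slice rotated 55° about Z — lengths, areas and connectivity unchanged). The outline is a single polygon with 4 vertices. Extrusion per mm of travel: 0.6 × 0.1 / (π × 0.875²) = 0.024945. Accumulating E over each segment gives final E = 1.1470.

G0 X-18.43 Y25.11 Z25.80
G1 X-6.55 Y16.80 E0.3617
G1 X-1.68 Y23.76 E0.5736
G1 X-13.55 Y32.07 E0.9350
G1 X-18.43 Y25.11 E1.1470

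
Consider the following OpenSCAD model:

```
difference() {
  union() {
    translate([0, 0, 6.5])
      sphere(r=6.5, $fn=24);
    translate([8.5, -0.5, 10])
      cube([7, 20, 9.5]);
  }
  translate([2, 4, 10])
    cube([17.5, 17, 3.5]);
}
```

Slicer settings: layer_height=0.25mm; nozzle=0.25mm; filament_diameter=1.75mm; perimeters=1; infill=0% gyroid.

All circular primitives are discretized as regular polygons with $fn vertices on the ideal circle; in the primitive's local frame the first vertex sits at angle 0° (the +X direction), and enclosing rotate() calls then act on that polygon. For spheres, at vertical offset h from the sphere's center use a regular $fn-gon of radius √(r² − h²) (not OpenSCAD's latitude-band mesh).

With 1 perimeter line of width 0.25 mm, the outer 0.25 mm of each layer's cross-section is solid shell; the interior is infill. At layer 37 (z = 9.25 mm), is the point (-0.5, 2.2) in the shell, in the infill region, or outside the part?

infill

At z = 9.25 mm: the sphere: section is a regular 24-gon, circumradius = √(r²−h²) = √(6.5²−2.75²) = 5.890; the cube at (8.5, -0.5) is absent (z outside [10, 19.5]); Combining (union): only the r=6.5 sphere is present, so the union is just that shape — 1 connected region; the cube at (2, 4) is absent (z outside [10, 13.5]); After the difference (first − rest): none of the subtracted shapes is present at this height, so the result so far is unchanged — 1 connected region. Overall, the cross-section is a single solid region. The nearest boundary edge runs (0.00, 5.89)→(-1.52, 5.69); distance from the point to it = 3.59 mm. The point is inside the cross-section and 3.59 mm from the nearest boundary — more than the 0.25 mm shell width (1 × 0.25), so it's in the infill interior.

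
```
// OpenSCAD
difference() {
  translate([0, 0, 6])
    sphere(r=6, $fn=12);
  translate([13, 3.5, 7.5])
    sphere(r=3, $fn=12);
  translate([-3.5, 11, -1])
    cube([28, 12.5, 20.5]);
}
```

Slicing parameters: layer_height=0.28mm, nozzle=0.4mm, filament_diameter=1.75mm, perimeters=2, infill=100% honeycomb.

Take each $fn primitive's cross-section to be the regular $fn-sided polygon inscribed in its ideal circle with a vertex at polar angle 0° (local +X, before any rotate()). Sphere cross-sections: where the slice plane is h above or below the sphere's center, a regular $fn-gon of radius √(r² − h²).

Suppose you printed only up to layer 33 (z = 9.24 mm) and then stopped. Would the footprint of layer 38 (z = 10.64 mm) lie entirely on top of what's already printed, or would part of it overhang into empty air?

Compare the two slices. At z = 9.24: the r=6 sphere contributes a regular 12-gon of circumradius √(6²−3.24²) = 5.050 (area = (12/2)·5.050²·sin(360°/12) = 76.51 mm²); the r=3 sphere at (13, 3.5) contributes a regular 12-gon of circumradius √(3²−1.74²) = 2.444 (area = (12/2)·2.444²·sin(360°/12) = 17.92 mm²); the cube at (-3.5, 11) is present — its section is the full 28×12.5 rectangle (area 350.00 mm²); After the difference (first − rest): starting from the r=6 sphere (76.51 mm²), the r=3 sphere at (13, 3.5) misses the remaining region (no effect); the 28×12.5 cube at (-3.5, 11) misses the remaining region (no effect) — area = 76.51 mm². At z = 10.64: the r=6 sphere contributes a regular 12-gon of circumradius √(6²−4.64²) = 3.804 (area = (12/2)·3.804²·sin(360°/12) = 43.41 mm²); the sphere at (13, 3.5) is absent (|z−center|=3.140 > r=3); the cube at (-3.5, 11) (footprint 28×12.5) is included at this height (area 350.00 mm²); After the difference (first − rest): starting from the r=6 sphere (43.41 mm²), the 28×12.5 cube at (-3.5, 11) misses the remaining region (no effect) — area = 43.41 mm². Checking containment: the cross-section at z = 10.64 is a subset of the cross-section at z = 9.24.

entirely on top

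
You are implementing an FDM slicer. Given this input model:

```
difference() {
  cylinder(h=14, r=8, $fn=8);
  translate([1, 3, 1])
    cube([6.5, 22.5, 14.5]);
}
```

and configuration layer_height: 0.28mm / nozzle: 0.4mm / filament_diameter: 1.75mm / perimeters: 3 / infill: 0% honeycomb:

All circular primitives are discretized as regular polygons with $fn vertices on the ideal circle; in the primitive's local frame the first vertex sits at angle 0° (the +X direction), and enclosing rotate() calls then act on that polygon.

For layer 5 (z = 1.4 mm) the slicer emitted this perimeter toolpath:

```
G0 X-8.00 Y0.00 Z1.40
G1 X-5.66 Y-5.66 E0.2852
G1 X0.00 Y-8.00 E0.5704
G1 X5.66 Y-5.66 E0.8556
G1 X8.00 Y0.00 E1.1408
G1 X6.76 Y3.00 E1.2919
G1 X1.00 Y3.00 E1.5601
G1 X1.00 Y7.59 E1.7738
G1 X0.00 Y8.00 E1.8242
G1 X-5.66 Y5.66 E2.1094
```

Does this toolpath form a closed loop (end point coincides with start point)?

Start point (G0): (-8.00, 0.00). End point (last G1): the path does not return to the start — open.

no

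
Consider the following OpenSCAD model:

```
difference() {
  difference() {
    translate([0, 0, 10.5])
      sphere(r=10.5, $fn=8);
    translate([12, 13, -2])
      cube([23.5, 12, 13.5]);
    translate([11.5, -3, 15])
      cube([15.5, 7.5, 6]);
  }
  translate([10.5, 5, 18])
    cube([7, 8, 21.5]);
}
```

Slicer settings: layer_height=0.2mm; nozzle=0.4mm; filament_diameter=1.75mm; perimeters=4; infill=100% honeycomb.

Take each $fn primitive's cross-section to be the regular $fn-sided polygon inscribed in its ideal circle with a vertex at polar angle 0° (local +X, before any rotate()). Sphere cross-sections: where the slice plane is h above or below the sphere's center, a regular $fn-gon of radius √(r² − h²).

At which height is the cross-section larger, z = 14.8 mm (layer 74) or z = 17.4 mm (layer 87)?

Layer 74 (z = 14.8): the r=10.5 sphere slices to a regular 8-gon of circumradius 9.579 (√(r²−h²) with h=4.3 from center) (area = (8/2)·9.579²·sin(360°/8) = 259.54 mm²); the cube at (12, 13) does not reach this height (z outside [-2, 11.5]); the cube at (11.5, -3) is absent (z outside [15, 21]); Subtracting the remaining from the first: none of the subtracted shapes is present at this height, so the r=10.5 sphere is unchanged — area = 259.54 mm²; the cube at (10.5, 5) does not reach this height (z outside [18, 39.5]); Taking the first minus the rest: none of the subtracted shapes is present at this height, so that combined region is unchanged — area = 259.54 mm². So its area = 259.54 mm². Layer 87 (z = 17.4): the r=10.5 sphere slices to a regular 8-gon of circumradius 7.915 (√(r²−h²) with h=6.9 from center) (area = (8/2)·7.915²·sin(360°/8) = 177.17 mm²); the cube at (12, 13) is absent (z outside [-2, 11.5]); the cube at (11.5, -3) (footprint 15.5×7.5) is included at this height (area 116.25 mm²); Subtracting the remaining from the first: starting from the r=10.5 sphere (177.17 mm²), the 15.5×7.5 cube at (11.5, -3) misses the remaining region (no effect) — area = 177.17 mm²; the cube at (10.5, 5) does not reach this height (z outside [18, 39.5]); Taking the first minus the rest: none of the subtracted shapes is present at this height, so the result so far is unchanged — area = 177.17 mm². So its area = 177.17 mm². Layer 74 is larger (259.54 vs 177.17 mm²).

layer 74 (z = 14.8 mm)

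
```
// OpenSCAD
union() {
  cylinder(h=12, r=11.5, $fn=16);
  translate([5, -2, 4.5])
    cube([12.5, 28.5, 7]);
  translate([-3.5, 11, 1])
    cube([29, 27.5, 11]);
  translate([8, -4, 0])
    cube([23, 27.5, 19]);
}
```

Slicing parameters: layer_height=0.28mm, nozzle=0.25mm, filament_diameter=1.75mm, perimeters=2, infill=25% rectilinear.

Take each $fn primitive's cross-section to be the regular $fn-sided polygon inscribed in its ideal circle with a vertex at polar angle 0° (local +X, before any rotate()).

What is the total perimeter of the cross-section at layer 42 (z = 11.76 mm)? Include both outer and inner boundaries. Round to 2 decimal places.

At z = 11.76 mm: the r=11.5 cylinder gives a regular 16-gon of circumradius 11.5 (constant along its height) (perimeter = 2·16·11.500·sin(180°/16) = 71.79 mm); the cube at (5, -2) is absent (z outside [4.5, 11.5]); the cube at (-3.5, 11) (footprint 29×27.5) is included at this height (perimeter 113.00 mm); the cube at (8, -4) is present — its section is the full 23×27.5 rectangle (perimeter 101.00 mm); Combining (union): the regions partially overlap (shared area 251.04 mm²), so the edge portions inside another operand are dropped and the merged outline is re-measured after clipping — boundary (outer + 1 inner loop) = 187.51 mm. Overall, the cross-section is one region with 1 hole. Total boundary length (outer + inner) = 187.51 mm.

187.51 mm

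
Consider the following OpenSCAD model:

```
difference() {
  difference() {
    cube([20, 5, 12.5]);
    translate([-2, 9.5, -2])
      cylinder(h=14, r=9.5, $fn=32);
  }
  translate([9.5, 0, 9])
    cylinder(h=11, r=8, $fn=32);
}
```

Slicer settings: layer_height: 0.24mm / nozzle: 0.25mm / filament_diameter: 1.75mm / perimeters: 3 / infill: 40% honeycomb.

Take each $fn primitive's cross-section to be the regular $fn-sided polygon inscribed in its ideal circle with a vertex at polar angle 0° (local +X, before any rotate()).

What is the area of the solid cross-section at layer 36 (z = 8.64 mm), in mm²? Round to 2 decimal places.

At z = 8.64 mm: the 20×5 cube contributes its full rectangle (area 100.00 mm²); the cylinder at (-2, 9.5): section is a regular 32-gon, circumradius r=9.5 (area = (32/2)·9.500²·sin(360°/32) = 281.71 mm²); After the difference (first − rest): starting from the 20×5 cube (100.00 mm²), the r=9.5 cylinder at (-2, 9.5) partially overlaps it — only the 19.68 mm² overlap (of its 281.71 mm²) is removed, clipping the outline — area = 80.32 mm²; the cylinder at (9.5, 0) does not reach this height (z outside [9, 20]); After the difference (first − rest): none of the subtracted shapes is present at this height, so the result so far is unchanged — area = 80.32 mm². Overall, the cross-section is a single solid region. Net area = 80.32 mm².

80.32 mm²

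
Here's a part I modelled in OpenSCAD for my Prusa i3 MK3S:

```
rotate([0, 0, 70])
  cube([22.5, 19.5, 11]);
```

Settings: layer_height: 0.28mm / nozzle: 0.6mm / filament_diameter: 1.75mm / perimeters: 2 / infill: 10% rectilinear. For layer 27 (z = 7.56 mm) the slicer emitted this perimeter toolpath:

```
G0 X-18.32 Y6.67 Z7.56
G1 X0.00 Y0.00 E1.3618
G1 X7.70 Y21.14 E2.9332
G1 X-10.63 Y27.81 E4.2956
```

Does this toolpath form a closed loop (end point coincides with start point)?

no

Start point (G0): (-18.32, 6.67). End point (last G1): the path does not return to the start — open.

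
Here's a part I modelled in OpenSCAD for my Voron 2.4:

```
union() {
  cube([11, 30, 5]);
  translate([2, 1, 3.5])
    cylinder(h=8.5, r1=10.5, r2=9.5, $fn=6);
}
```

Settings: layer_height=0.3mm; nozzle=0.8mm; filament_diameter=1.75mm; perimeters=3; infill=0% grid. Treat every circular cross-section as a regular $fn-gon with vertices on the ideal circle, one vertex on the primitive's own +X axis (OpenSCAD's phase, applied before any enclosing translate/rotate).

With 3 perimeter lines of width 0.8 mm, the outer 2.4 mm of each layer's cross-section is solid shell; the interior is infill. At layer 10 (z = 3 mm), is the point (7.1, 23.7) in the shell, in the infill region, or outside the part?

infill

At z = 3 mm: the cube is present — its section is the full 11×30 rectangle; the cone at (2, 1) does not reach this height (z outside [3.5, 12]); Merging all regions: only the 11×30 cube is present, so the union is just that shape — 1 connected region. Overall, the cross-section is a single solid region. The nearest boundary edge runs (11.00, 0.00)→(11.00, 30.00); distance from the point to it = 3.90 mm. The point is inside the cross-section and 3.90 mm from the nearest boundary — more than the 2.4 mm shell width (3 × 0.8), so it's in the infill interior.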